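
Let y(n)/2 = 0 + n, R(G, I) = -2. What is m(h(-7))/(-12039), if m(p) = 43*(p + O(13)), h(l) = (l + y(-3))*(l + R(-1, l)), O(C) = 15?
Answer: -1892/4013 ≈ -0.47147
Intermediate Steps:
y(n) = 2*n (y(n) = 2*(0 + n) = 2*n)
h(l) = (-6 + l)*(-2 + l) (h(l) = (l + 2*(-3))*(l - 2) = (l - 6)*(-2 + l) = (-6 + l)*(-2 + l))
m(p) = 645 + 43*p (m(p) = 43*(p + 15) = 43*(15 + p) = 645 + 43*p)
m(h(-7))/(-12039) = (645 + 43*(12 + (-7)**2 - 8*(-7)))/(-12039) = (645 + 43*(12 + 49 + 56))*(-1/12039) = (645 + 43*117)*(-1/12039) = (645 + 5031)*(-1/12039) = 5676*(-1/12039) = -1892/4013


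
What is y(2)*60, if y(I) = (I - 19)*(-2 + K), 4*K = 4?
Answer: 1020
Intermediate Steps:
K = 1 (K = (1/4)*4 = 1)
y(I) = 19 - I (y(I) = (I - 19)*(-2 + 1) = (-19 + I)*(-1) = 19 - I)
y(2)*60 = (19 - 1*2)*60 = (19 - 2)*60 = 17*60 = 1020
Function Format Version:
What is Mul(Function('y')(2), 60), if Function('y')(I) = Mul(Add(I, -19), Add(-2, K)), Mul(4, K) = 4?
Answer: 1020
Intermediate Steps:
K = 1 (K = Mul(Rational(1, 4), 4) = 1)
Function('y')(I) = Add(19, Mul(-1, I)) (Function('y')(I) = Mul(Add(I, -19), Add(-2, 1)) = Mul(Add(-19, I), -1) = Add(19, Mul(-1, I)))
Mul(Function('y')(2), 60) = Mul(Add(19, Mul(-1, 2)), 60) = Mul(Add(19, -2), 60) = Mul(17, 60) = 1020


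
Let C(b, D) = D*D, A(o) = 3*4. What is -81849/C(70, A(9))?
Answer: -27283/48 ≈ -568.40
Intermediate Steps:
A(o) = 12
C(b, D) = D²
-81849/C(70, A(9)) = -81849/(12²) = -81849/144 = -81849*1/144 = -27283/48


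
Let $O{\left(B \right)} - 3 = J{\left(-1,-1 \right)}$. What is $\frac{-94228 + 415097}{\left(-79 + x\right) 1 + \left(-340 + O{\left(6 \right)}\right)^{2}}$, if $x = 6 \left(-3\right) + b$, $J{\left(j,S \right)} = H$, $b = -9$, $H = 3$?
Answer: $\frac{320869}{111450} \approx 2.879$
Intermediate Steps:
$J{\left(j,S \right)} = 3$
$x = -27$ ($x = 6 \left(-3\right) - 9 = -18 - 9 = -27$)
$O{\left(B \right)} = 6$ ($O{\left(B \right)} = 3 + 3 = 6$)
$\frac{-94228 + 415097}{\left(-79 + x\right) 1 + \left(-340 + O{\left(6 \right)}\right)^{2}} = \frac{-94228 + 415097}{\left(-79 - 27\right) 1 + \left(-340 + 6\right)^{2}} = \frac{320869}{\left(-106\right) 1 + \left(-334\right)^{2}} = \frac{320869}{-106 + 111556} = \frac{320869}{111450}$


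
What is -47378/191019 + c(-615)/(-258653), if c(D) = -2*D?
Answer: -12489415204/49407637407 ≈ -0.25278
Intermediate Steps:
-47378/191019 + c(-615)/(-258653) = -47378/191019 - 2*(-615)/(-258653) = -47378*1/191019 + 1230*(-1/258653) = -47378/191019 - 1230/258653 = -12489415204/49407637407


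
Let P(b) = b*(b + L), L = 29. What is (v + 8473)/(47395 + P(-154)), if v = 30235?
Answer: 38708/66645 ≈ 0.58081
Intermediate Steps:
P(b) = b*(29 + b) (P(b) = b*(b + 29) = b*(29 + b))
(v + 8473)/(47395 + P(-154)) = (30235 + 8473)/(47395 - 154*(29 - 154)) = 38708/(47395 - 154*(-125)) = 38708/(47395 + 19250) = 38708/66645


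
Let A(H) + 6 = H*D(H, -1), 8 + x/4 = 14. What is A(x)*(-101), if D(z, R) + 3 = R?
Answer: 10302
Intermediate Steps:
x = 24 (x = -32 + 4*14 = -32 + 56 = 24)
D(z, R) = -3 + R
A(H) = -6 - 4*H (A(H) = -6 + H*(-3 - 1) = -6 + H*(-4) = -6 - 4*H)
A(x)*(-101) = (-6 - 4*24)*(-101) = (-6 - 96)*(-101) = -102*(-101) = 10302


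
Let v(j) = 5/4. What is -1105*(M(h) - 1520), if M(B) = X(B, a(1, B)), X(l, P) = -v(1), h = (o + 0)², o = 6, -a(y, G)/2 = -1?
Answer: 6723925/4 ≈ 1.6810e+6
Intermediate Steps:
v(j) = 5/4 (v(j) = 5*(¼) = 5/4)
a(y, G) = 2 (a(y, G) = -2*(-1) = 2)
h = 36 (h = (6 + 0)² = 6² = 36)
X(l, P) = -5/4 (X(l, P) = -1*5/4 = -5/4)
M(B) = -5/4
-1105*(M(h) - 1520) = -1105*(-5/4 - 1520) = -1105*(-6085/4) = 6723925/4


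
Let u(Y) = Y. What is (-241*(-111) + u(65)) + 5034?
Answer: 31850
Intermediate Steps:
(-241*(-111) + u(65)) + 5034 = (-241*(-111) + 65) + 5034 = (26751 + 65) + 5034 = 26816 + 5034 = 31850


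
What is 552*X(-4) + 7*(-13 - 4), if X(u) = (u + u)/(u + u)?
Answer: 433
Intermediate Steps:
X(u) = 1 (X(u) = (2*u)/((2*u)) = (2*u)*(1/(2*u)) = 1)
552*X(-4) + 7*(-13 - 4) = 552*1 + 7*(-13 - 4) = 552 + 7*(-17) = 552 - 119 = 433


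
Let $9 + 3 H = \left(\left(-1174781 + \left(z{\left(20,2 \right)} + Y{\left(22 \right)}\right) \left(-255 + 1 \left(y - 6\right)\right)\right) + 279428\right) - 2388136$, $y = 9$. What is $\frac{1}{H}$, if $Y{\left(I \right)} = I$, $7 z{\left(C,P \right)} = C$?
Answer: $- \frac{3}{3289762} \approx -9.1192 \cdot 10^{-7}$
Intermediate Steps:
$z{\left(C,P \right)} = \frac{C}{7}$
$H = - \frac{3289762}{3}$ ($H = -3 + \frac{\left(\left(-1174781 + \left(\frac{1}{7} \cdot 20 + 22\right) \left(-255 + 1 \left(9 - 6\right)\right)\right) + 279428\right) - 2388136}{3} = -3 + \frac{\left(\left(-1174781 + \left(\frac{20}{7} + 22\right) \left(-255 + 1 \cdot 3\right)\right) + 279428\right) - 2388136}{3} = -3 + \frac{\left(\left(-1174781 + \frac{174 \left(-255 + 3\right)}{7}\right) + 279428\right) - 2388136}{3} = -3 + \frac{\left(\left(-1174781 + \frac{174}{7} \left(-252\right)\right) + 279428\right) - 2388136}{3} = -3 + \frac{\left(\left(-1174781 - 6264\right) + 279428\right) - 2388136}{3} = -3 + \frac{\left(-1181045 + 279428\right) - 2388136}{3} = -3 + \frac{-901617 - 2388136}{3} = -3 + \frac{1}{3} \left(-3289753\right) = -3 - \frac{3289753}{3} = - \frac{3289762}{3} \approx -1.0966 \cdot 10^{6}$)
$\frac{1}{H} = \frac{1}{- \frac{3289762}{3}} = - \frac{3}{3289762}$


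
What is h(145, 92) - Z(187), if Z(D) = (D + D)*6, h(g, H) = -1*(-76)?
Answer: -2168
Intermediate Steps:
h(g, H) = 76
Z(D) = 12*D (Z(D) = (2*D)*6 = 12*D)
h(145, 92) - Z(187) = 76 - 12*187 = 76 - 1*2244 = 76 - 2244 = -2168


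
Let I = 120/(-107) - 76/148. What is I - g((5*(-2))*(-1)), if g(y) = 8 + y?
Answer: -77735/3959 ≈ -19.635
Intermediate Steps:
I = -6473/3959 (I = 120*(-1/107) - 76*1/148 = -120/107 - 19/37 = -6473/3959 ≈ -1.6350)
I - g((5*(-2))*(-1)) = -6473/3959 - (8 + (5*(-2))*(-1)) = -6473/3959 - (8 - 10*(-1)) = -6473/3959 - (8 + 10) = -6473/3959 - 1*18 = -6473/3959 - 18 = -77735/3959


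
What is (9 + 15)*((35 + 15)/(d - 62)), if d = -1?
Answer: -400/21 ≈ -19.048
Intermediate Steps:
(9 + 15)*((35 + 15)/(d - 62)) = (9 + 15)*((35 + 15)/(-1 - 62)) = 24*(50/(-63)) = 24*(50*(-1/63)) = 24*(-50/63) = -400/21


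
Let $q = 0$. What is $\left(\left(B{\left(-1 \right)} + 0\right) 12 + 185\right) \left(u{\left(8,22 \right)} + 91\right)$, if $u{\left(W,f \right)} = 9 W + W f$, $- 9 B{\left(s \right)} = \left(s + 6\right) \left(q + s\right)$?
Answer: $64975$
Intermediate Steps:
$B{\left(s \right)} = - \frac{s \left(6 + s\right)}{9}$ ($B{\left(s \right)} = - \frac{\left(s + 6\right) \left(0 + s\right)}{9} = - \frac{\left(6 + s\right) s}{9} = - \frac{s \left(6 + s\right)}{9}$)
$\left(\left(B{\left(-1 \right)} + 0\right) 12 + 185\right) \left(u{\left(8,22 \right)} + 91\right) = \left(\left(\frac{1}{9} \left(-1\right) \left(-6 - -1\right) + 0\right) 12 + 185\right) \left(8 \left(9 + 22\right) + 91\right) = \left(\left(\frac{1}{9} \left(-1\right) \left(-6 + 1\right) + 0\right) 12 + 185\right) \left(8 \cdot 31 + 91\right) = \left(\left(\frac{1}{9} \left(-1\right) \left(-5\right) + 0\right) 12 + 185\right) \left(248 + 91\right) = \left(\left(\frac{5}{9} + 0\right) 12 + 185\right) 339 = \left(\frac{5}{9} \cdot 12 + 185\right) 339 = \left(\frac{20}{3} + 185\right) 339 = \frac{575}{3} \cdot 339 = 64975$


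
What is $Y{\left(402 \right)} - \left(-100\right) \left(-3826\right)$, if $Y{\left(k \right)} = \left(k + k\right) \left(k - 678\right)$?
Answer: $-604504$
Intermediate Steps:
$Y{\left(k \right)} = 2 k \left(-678 + k\right)$
$Y{\left(402 \right)} - \left(-100\right) \left(-3826\right) = 2 \cdot 402 \left(-678 + 402\right) - \left(-100\right) \left(-3826\right) = 2 \cdot 402 \left(-276\right) - 382600 = -221904 - 382600 = -604504$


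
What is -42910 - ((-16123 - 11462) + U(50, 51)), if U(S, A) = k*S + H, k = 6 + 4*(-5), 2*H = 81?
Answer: -29331/2 ≈ -14666.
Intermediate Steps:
H = 81/2 (H = (½)*81 = 81/2 ≈ 40.500)
k = -14 (k = 6 - 20 = -14)
U(S, A) = 81/2 - 14*S (U(S, A) = -14*S + 81/2 = 81/2 - 14*S)
-42910 - ((-16123 - 11462) + U(50, 51)) = -42910 - ((-16123 - 11462) + (81/2 - 14*50)) = -42910 - (-27585 + (81/2 - 700)) = -42910 - (-27585 - 1319/2) = -42910 - 1*(-56489/2) = -42910 + 56489/2 = -29331/2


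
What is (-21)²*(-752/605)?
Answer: -331632/605 ≈ -548.15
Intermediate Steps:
(-21)²*(-752/605) = 441*(-752*1/605) = 441*(-752/605) = -331632/605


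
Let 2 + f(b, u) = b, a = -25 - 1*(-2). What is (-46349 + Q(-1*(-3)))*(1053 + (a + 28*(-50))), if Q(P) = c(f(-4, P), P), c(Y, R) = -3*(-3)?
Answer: 17145800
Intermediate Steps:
a = -23 (a = -25 + 2 = -23)
f(b, u) = -2 + b
c(Y, R) = 9
Q(P) = 9
(-46349 + Q(-1*(-3)))*(1053 + (a + 28*(-50))) = (-46349 + 9)*(1053 + (-23 + 28*(-50))) = -46340*(1053 + (-23 - 1400)) = -46340*(1053 - 1423) = -46340*(-370) = 17145800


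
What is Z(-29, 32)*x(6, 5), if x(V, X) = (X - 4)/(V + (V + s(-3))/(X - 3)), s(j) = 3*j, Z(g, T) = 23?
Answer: 46/9 ≈ 5.1111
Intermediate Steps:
x(V, X) = (-4 + X)/(V + (-9 + V)/(-3 + X)) (x(V, X) = (X - 4)/(V + (V + 3*(-3))/(X - 3)) = (-4 + X)/(V + (V - 9)/(-3 + X)) = (-4 + X)/(V + (-9 + V)/(-3 + X)))
Z(-29, 32)*x(6, 5) = 23*((-12 - 1*5² + 7*5)/(9 + 2*6 - 1*6*5)) = 23*((-12 - 1*25 + 35)/(9 + 12 - 30)) = 23*((-12 - 25 + 35)/(-9)) = 23*(-⅑*(-2)) = 23*(2/9) = 46/9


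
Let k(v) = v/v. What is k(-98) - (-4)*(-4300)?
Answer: -17199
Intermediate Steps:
k(v) = 1
k(-98) - (-4)*(-4300) = 1 - (-4)*(-4300) = 1 - 1*17200 = 1 - 17200 = -17199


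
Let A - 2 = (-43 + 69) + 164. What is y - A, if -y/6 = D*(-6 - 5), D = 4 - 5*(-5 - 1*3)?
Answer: 2712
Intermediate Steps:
D = 44 (D = 4 - 5*(-5 - 3) = 4 - 5*(-8) = 4 + 40 = 44)
y = 2904 (y = -264*(-6 - 5) = -264*(-11) = -6*(-484) = 2904)
A = 192 (A = 2 + ((-43 + 69) + 164) = 2 + (26 + 164) = 2 + 190 = 192)
y - A = 2904 - 1*192 = 2904 - 192 = 2712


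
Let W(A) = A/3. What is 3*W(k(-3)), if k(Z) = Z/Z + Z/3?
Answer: 0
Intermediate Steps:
k(Z) = 1 + Z/3 (k(Z) = 1 + Z*(⅓) = 1 + Z/3)
W(A) = A/3 (W(A) = A*(⅓) = A/3)
3*W(k(-3)) = 3*((1 + (⅓)*(-3))/3) = 3*((1 - 1)/3) = 3*((⅓)*0) = 3*0 = 0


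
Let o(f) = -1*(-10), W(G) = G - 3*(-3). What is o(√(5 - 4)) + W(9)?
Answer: 28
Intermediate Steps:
W(G) = 9 + G (W(G) = G + 9 = 9 + G)
o(f) = 10
o(√(5 - 4)) + W(9) = 10 + (9 + 9) = 10 + 18 = 28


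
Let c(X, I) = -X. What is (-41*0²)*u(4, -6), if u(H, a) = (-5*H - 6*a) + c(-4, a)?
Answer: 0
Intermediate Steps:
u(H, a) = 4 - 6*a - 5*H (u(H, a) = (-5*H - 6*a) - 1*(-4) = (-6*a - 5*H) + 4 = 4 - 6*a - 5*H)
(-41*0²)*u(4, -6) = (-41*0²)*(4 - 6*(-6) - 5*4) = (-41*0)*(4 + 36 - 20) = 0*20 = 0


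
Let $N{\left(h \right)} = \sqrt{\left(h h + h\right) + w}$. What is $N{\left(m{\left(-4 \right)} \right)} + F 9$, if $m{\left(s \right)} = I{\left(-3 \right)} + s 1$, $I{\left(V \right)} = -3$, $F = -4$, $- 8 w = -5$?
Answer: $-36 + \frac{\sqrt{682}}{4} \approx -29.471$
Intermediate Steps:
$w = \frac{5}{8}$ ($w = \left(- \frac{1}{8}\right) \left(-5\right) = \frac{5}{8} \approx 0.625$)
$m{\left(s \right)} = -3 + s$ ($m{\left(s \right)} = -3 + s 1 = -3 + s$)
$N{\left(h \right)} = \sqrt{\frac{5}{8} + h + h^{2}}$ ($N{\left(h \right)} = \sqrt{\left(h h + h\right) + \frac{5}{8}} = \sqrt{\left(h^{2} + h\right) + \frac{5}{8}} = \sqrt{\left(h + h^{2}\right) + \frac{5}{8}} = \sqrt{\frac{5}{8} + h + h^{2}}$)
$N{\left(m{\left(-4 \right)} \right)} + F 9 = \frac{\sqrt{10 + 16 \left(-3 - 4\right) + 16 \left(-3 - 4\right)^{2}}}{4} - 36 = \frac{\sqrt{10 + 16 \left(-7\right) + 16 \left(-7\right)^{2}}}{4} - 36 = \frac{\sqrt{10 - 112 + 16 \cdot 49}}{4} - 36 = \frac{\sqrt{10 - 112 + 784}}{4} - 36 = \frac{\sqrt{682}}{4} - 36 = -36 + \frac{\sqrt{682}}{4}$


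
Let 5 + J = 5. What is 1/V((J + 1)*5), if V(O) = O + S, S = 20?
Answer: 1/25 ≈ 0.040000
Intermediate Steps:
J = 0 (J = -5 + 5 = 0)
V(O) = 20 + O (V(O) = O + 20 = 20 + O)
1/V((J + 1)*5) = 1/(20 + (0 + 1)*5) = 1/(20 + 1*5) = 1/(20 + 5) = 1/25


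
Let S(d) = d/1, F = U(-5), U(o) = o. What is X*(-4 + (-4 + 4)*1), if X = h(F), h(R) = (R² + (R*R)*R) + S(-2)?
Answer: 408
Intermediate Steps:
F = -5
S(d) = d (S(d) = d*1 = d)
h(R) = -2 + R² + R³ (h(R) = (R² + (R*R)*R) - 2 = (R² + R²*R) - 2 = (R² + R³) - 2 = -2 + R² + R³)
X = -102 (X = -2 + (-5)² + (-5)³ = -2 + 25 - 125 = -102)
X*(-4 + (-4 + 4)*1) = -102*(-4 + (-4 + 4)*1) = -102*(-4 + 0*1) = -102*(-4 + 0) = -102*(-4) = 408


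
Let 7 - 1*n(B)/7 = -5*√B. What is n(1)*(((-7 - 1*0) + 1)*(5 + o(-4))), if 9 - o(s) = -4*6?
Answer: -19152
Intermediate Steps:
o(s) = 33 (o(s) = 9 - (-4)*6 = 9 - 1*(-24) = 9 + 24 = 33)
n(B) = 49 + 35*√B (n(B) = 49 - (-35)*√B = 49 + 35*√B)
n(1)*(((-7 - 1*0) + 1)*(5 + o(-4))) = (49 + 35*√1)*(((-7 - 1*0) + 1)*(5 + 33)) = (49 + 35*1)*(((-7 + 0) + 1)*38) = (49 + 35)*((-7 + 1)*38) = 84*(-6*38) = 84*(-228) = -19152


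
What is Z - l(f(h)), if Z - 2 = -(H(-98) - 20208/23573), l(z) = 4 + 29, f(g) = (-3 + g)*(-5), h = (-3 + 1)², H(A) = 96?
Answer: -2973563/23573 ≈ -126.14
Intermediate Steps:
h = 4 (h = (-2)² = 4)
f(g) = 15 - 5*g
l(z) = 33
Z = -2195654/23573 (Z = 2 - (96 - 20208/23573) = 2 - 1*2242800/23573 = 2 - 2242800/23573 = -2195654/23573 ≈ -93.143)
Z - l(f(h)) = -2195654/23573 - 1*33 = -2195654/23573 - 33 = -2973563/23573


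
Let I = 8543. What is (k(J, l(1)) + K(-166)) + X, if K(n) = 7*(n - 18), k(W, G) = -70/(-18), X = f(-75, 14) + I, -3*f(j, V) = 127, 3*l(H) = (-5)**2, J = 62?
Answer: 64949/9 ≈ 7216.6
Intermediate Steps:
l(H) = 25/3 (l(H) = (1/3)*(-5)**2 = (1/3)*25 = 25/3)
f(j, V) = -127/3 (f(j, V) = -1/3*127 = -127/3)
X = 25502/3 (X = -127/3 + 8543 = 25502/3 ≈ 8500.7)
k(W, G) = 35/9 (k(W, G) = -70*(-1/18) = 35/9)
K(n) = -126 + 7*n (K(n) = 7*(-18 + n) = -126 + 7*n)
(k(J, l(1)) + K(-166)) + X = (35/9 + (-126 + 7*(-166))) + 25502/3 = (35/9 + (-126 - 1162)) + 25502/3 = (35/9 - 1288) + 25502/3 = -11557/9 + 25502/3 = 64949/9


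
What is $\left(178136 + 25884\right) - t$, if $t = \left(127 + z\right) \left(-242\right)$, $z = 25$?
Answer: $240804$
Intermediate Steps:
$t = -36784$ ($t = \left(127 + 25\right) \left(-242\right) = 152 \left(-242\right) = -36784$)
$\left(178136 + 25884\right) - t = \left(178136 + 25884\right) - -36784 = 204020 + 36784 = 240804$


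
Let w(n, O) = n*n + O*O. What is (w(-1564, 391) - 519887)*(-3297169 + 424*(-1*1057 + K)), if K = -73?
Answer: -7851244697010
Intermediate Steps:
w(n, O) = O**2 + n**2 (w(n, O) = n**2 + O**2 = O**2 + n**2)
(w(-1564, 391) - 519887)*(-3297169 + 424*(-1*1057 + K)) = ((391**2 + (-1564)**2) - 519887)*(-3297169 + 424*(-1*1057 - 73)) = ((152881 + 2446096) - 519887)*(-3297169 + 424*(-1057 - 73)) = (2598977 - 519887)*(-3297169 + 424*(-1130)) = 2079090*(-3297169 - 479120) = 2079090*(-3776289) = -7851244697010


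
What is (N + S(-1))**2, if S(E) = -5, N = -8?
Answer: 169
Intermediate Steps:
(N + S(-1))**2 = (-8 - 5)**2 = (-13)**2 = 169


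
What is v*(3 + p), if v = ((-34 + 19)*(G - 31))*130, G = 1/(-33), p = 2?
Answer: 3328000/11 ≈ 3.0255e+5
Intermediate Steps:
G = -1/33 ≈ -0.030303
v = 665600/11 (v = ((-34 + 19)*(-1/33 - 31))*130 = -15*(-1024/33)*130 = (5120/11)*130 = 665600/11 ≈ 60509.)
v*(3 + p) = 665600*(3 + 2)/11 = (665600/11)*5 = 3328000/11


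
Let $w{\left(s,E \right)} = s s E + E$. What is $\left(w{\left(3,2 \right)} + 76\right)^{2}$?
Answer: $9216$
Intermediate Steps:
$w{\left(s,E \right)} = E + E s^{2}$ ($w{\left(s,E \right)} = s^{2} E + E = E s^{2} + E = E + E s^{2}$)
$\left(w{\left(3,2 \right)} + 76\right)^{2} = \left(2 \left(1 + 3^{2}\right) + 76\right)^{2} = \left(2 \left(1 + 9\right) + 76\right)^{2} = \left(2 \cdot 10 + 76\right)^{2} = \left(20 + 76\right)^{2} = 96^{2} = 9216$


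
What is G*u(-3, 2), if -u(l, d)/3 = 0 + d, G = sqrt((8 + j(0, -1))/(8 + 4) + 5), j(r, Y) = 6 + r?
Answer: -sqrt(222) ≈ -14.900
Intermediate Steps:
G = sqrt(222)/6 (G = sqrt((8 + (6 + 0))/(8 + 4) + 5) = sqrt((8 + 6)/12 + 5) = sqrt(14*(1/12) + 5) = sqrt(7/6 + 5) = sqrt(37/6) = sqrt(222)/6 ≈ 2.4833)
u(l, d) = -3*d (u(l, d) = -3*(0 + d) = -3*d)
G*u(-3, 2) = (sqrt(222)/6)*(-3*2) = (sqrt(222)/6)*(-6) = -sqrt(222)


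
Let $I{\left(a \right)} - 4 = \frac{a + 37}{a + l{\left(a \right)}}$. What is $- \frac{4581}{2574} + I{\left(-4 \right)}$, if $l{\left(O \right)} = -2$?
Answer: $- \frac{469}{143} \approx -3.2797$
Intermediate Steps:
$I{\left(a \right)} = 4 + \frac{37 + a}{-2 + a}$ ($I{\left(a \right)} = 4 + \frac{a + 37}{a - 2} = 4 + \frac{37 + a}{-2 + a}$)
$- \frac{4581}{2574} + I{\left(-4 \right)} = - \frac{4581}{2574} + \frac{29 + 5 \left(-4\right)}{-2 - 4} = \left(-4581\right) \frac{1}{2574} + \frac{29 - 20}{-6} = - \frac{509}{286} - \frac{3}{2} = - \frac{469}{143}$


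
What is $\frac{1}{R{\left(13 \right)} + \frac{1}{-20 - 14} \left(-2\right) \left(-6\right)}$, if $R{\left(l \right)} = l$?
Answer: $\frac{17}{215} \approx 0.07907$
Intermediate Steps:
$\frac{1}{R{\left(13 \right)} + \frac{1}{-20 - 14} \left(-2\right) \left(-6\right)} = \frac{1}{13 + \frac{1}{-20 - 14} \left(-2\right) \left(-6\right)} = \frac{1}{13 + \frac{1}{-34} \left(-2\right) \left(-6\right)} = \frac{1}{13 + \left(- \frac{1}{34}\right) \left(-2\right) \left(-6\right)} = \frac{1}{13 + \frac{1}{17} \left(-6\right)} = \frac{1}{13 - \frac{6}{17}} = \frac{1}{\frac{215}{17}} = \frac{17}{215}$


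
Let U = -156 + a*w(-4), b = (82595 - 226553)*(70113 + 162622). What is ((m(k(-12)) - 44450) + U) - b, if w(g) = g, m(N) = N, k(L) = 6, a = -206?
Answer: 33504021354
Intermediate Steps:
b = -33504065130 (b = -143958*232735 = -33504065130)
U = 668 (U = -156 - 206*(-4) = -156 + 824 = 668)
((m(k(-12)) - 44450) + U) - b = ((6 - 44450) + 668) - 1*(-33504065130) = (-44444 + 668) + 33504065130 = -43776 + 33504065130 = 33504021354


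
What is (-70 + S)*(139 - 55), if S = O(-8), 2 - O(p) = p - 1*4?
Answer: -4704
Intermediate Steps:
O(p) = 6 - p (O(p) = 2 - (p - 1*4) = 2 - (p - 4) = 2 - (-4 + p) = 2 + (4 - p) = 6 - p)
S = 14 (S = 6 - 1*(-8) = 6 + 8 = 14)
(-70 + S)*(139 - 55) = (-70 + 14)*(139 - 55) = -56*84 = -4704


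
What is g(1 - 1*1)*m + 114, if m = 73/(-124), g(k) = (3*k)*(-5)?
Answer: 114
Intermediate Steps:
g(k) = -15*k
m = -73/124 (m = 73*(-1/124) = -73/124 ≈ -0.58871)
g(1 - 1*1)*m + 114 = -15*(1 - 1*1)*(-73/124) + 114 = -15*(1 - 1)*(-73/124) + 114 = -15*0*(-73/124) + 114 = 0*(-73/124) + 114 = 0 + 114 = 114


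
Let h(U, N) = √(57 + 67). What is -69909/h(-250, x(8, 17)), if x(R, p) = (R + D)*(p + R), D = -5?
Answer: -69909*√31/62 ≈ -6278.0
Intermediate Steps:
x(R, p) = (-5 + R)*(R + p) (x(R, p) = (R - 5)*(p + R) = (-5 + R)*(R + p))
h(U, N) = 2*√31 (h(U, N) = √124 = 2*√31)
-69909/h(-250, x(8, 17)) = -69909*√31/62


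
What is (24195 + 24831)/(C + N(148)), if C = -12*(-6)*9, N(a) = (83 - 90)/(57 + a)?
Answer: 10050330/132833 ≈ 75.661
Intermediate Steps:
N(a) = -7/(57 + a)
C = 648 (C = 72*9 = 648)
(24195 + 24831)/(C + N(148)) = (24195 + 24831)/(648 - 7/(57 + 148)) = 49026/(648 - 7/205) = 49026/(132833/205) = 49026*(205/132833) = 10050330/132833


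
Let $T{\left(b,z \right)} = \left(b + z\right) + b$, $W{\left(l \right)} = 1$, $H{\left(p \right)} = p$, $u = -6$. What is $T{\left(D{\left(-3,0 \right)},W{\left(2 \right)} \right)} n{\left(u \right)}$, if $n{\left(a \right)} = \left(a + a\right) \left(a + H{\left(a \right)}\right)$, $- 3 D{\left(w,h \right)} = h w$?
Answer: $144$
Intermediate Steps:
$D{\left(w,h \right)} = - \frac{h w}{3}$
$n{\left(a \right)} = 4 a^{2}$ ($n{\left(a \right)} = \left(a + a\right) \left(a + a\right) = 2 a 2 a = 4 a^{2}$)
$T{\left(b,z \right)} = z + 2 b$
$T{\left(D{\left(-3,0 \right)},W{\left(2 \right)} \right)} n{\left(u \right)} = \left(1 + 2 \left(\left(- \frac{1}{3}\right) 0 \left(-3\right)\right)\right) 4 \left(-6\right)^{2} = \left(1 + 2 \cdot 0\right) 4 \cdot 36 = \left(1 + 0\right) 144 = 1 \cdot 144 = 144$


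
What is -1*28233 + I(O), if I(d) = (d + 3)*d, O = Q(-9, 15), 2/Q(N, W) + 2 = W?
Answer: -4771295/169 ≈ -28233.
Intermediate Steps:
Q(N, W) = 2/(-2 + W)
O = 2/13 (O = 2/(-2 + 15) = 2/13 ≈ 0.15385)
I(d) = d*(3 + d) (I(d) = (3 + d)*d = d*(3 + d))
-1*28233 + I(O) = -1*28233 + 2*(3 + 2/13)/13 = -28233 + (2/13)*(41/13) = -28233 + 82/169 = -4771295/169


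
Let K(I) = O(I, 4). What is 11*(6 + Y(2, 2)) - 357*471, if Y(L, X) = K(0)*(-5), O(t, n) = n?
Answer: -168301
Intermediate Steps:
K(I) = 4
Y(L, X) = -20 (Y(L, X) = 4*(-5) = -20)
11*(6 + Y(2, 2)) - 357*471 = 11*(6 - 20) - 357*471 = 11*(-14) - 168147 = -154 - 168147 = -168301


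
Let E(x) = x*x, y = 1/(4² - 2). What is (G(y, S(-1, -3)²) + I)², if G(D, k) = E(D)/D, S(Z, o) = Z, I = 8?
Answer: 12769/196 ≈ 65.148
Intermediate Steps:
y = 1/14 (y = 1/(16 - 2) = 1/14 ≈ 0.071429)
E(x) = x²
G(D, k) = D (G(D, k) = D²/D = D)
(G(y, S(-1, -3)²) + I)² = (1/14 + 8)² = (113/14)² = 12769/196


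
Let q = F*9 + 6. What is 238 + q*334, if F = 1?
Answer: 5248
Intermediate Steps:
q = 15 (q = 1*9 + 6 = 9 + 6 = 15)
238 + q*334 = 238 + 15*334 = 238 + 5010 = 5248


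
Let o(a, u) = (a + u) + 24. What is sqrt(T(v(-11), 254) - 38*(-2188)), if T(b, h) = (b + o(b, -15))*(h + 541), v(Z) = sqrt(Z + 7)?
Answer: sqrt(90299 + 3180*I) ≈ 300.54 + 5.29*I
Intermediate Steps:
v(Z) = sqrt(7 + Z)
o(a, u) = 24 + a + u
T(b, h) = (9 + 2*b)*(541 + h) (T(b, h) = (b + (24 + b - 15))*(h + 541) = (b + (9 + b))*(541 + h) = (9 + 2*b)*(541 + h))
sqrt(T(v(-11), 254) - 38*(-2188)) = sqrt((4869 + 1082*sqrt(7 - 11) + sqrt(7 - 11)*254 + 254*(9 + sqrt(7 - 11))) - 38*(-2188)) = sqrt((4869 + 1082*sqrt(-4) + sqrt(-4)*254 + 254*(9 + sqrt(-4))) + 83144) = sqrt((4869 + 1082*(2*I) + (2*I)*254 + 254*(9 + 2*I)) + 83144) = sqrt((4869 + 2164*I + 508*I + (2286 + 508*I)) + 83144) = sqrt((7155 + 3180*I) + 83144) = sqrt(90299 + 3180*I)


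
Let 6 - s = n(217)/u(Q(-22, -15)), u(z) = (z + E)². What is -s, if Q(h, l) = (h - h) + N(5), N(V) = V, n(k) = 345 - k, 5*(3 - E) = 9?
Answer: -2566/961 ≈ -2.6701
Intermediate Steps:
E = 6/5 (E = 3 - ⅕*9 = 3 - 9/5 = 6/5 ≈ 1.2000)
Q(h, l) = 5 (Q(h, l) = (h - h) + 5 = 0 + 5 = 5)
u(z) = (6/5 + z)² (u(z) = (z + 6/5)² = (6/5 + z)²)
s = 2566/961 (s = 6 - (345 - 1*217)/((6 + 5*5)²/25) = 6 - (345 - 217)/((6 + 25)²/25) = 6 - 128/((1/25)*31²) = 6 - 128/((1/25)*961) = 6 - 128/961/25 = 6 - 128*25/961 = 6 - 1*3200/961 = 6 - 3200/961 = 2566/961 ≈ 2.6701)
-s = -1*2566/961 = -2566/961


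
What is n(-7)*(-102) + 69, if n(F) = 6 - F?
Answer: -1257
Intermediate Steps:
n(-7)*(-102) + 69 = (6 - 1*(-7))*(-102) + 69 = (6 + 7)*(-102) + 69 = 13*(-102) + 69 = -1326 + 69 = -1257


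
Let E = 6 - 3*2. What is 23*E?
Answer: 0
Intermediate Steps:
E = 0 (E = 6 - 6 = 0)
23*E = 23*0 = 0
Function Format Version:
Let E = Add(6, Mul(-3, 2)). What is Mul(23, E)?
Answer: 0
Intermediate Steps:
E = 0 (E = Add(6, -6) = 0)
Mul(23, E) = Mul(23, 0) = 0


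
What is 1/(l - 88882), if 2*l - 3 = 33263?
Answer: -1/72249 ≈ -1.3841e-5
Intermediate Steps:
l = 16633 (l = 3/2 + (½)*33263 = 3/2 + 33263/2 = 16633)
1/(l - 88882) = 1/(16633 - 88882) = 1/(-72249) = -1/72249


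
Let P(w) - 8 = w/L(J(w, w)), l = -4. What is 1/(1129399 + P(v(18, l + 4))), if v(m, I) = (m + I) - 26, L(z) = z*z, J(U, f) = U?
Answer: 8/9035255 ≈ 8.8542e-7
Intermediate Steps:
L(z) = z²
v(m, I) = -26 + I + m (v(m, I) = (I + m) - 26 = -26 + I + m)
P(w) = 8 + 1/w (P(w) = 8 + w/(w²) = 8 + w/w² = 8 + 1/w)
1/(1129399 + P(v(18, l + 4))) = 1/(1129399 + (8 + 1/(-26 + (-4 + 4) + 18))) = 1/(1129399 + (8 + 1/(-26 + 0 + 18))) = 1/(1129399 + (8 + 1/(-8))) = 1/(1129399 + (8 - ⅛)) = 1/(1129399 + 63/8) = 1/(9035255/8) = 8/9035255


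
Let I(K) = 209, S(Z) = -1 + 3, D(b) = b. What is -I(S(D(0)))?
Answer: -209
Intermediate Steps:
S(Z) = 2
-I(S(D(0))) = -1*209 = -209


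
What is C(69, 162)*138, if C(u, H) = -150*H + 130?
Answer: -3335460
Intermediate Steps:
C(u, H) = 130 - 150*H
C(69, 162)*138 = (130 - 150*162)*138 = (130 - 24300)*138 = -24170*138 = -3335460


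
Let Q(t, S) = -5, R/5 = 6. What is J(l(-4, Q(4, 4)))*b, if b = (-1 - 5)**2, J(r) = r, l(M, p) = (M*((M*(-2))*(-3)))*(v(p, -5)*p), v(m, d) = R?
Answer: -518400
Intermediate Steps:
R = 30 (R = 5*6 = 30)
v(m, d) = 30
l(M, p) = 180*p*M**2 (l(M, p) = (M*((M*(-2))*(-3)))*(30*p) = (M*(-2*M*(-3)))*(30*p) = (M*(6*M))*(30*p) = (6*M**2)*(30*p) = 180*p*M**2)
b = 36 (b = (-6)**2 = 36)
J(l(-4, Q(4, 4)))*b = (180*(-5)*(-4)**2)*36 = (180*(-5)*16)*36 = -14400*36 = -518400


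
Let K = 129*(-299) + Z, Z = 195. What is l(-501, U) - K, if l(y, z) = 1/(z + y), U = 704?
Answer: 7790329/203 ≈ 38376.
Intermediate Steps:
l(y, z) = 1/(y + z)
K = -38376 (K = 129*(-299) + 195 = -38571 + 195 = -38376)
l(-501, U) - K = 1/(-501 + 704) - 1*(-38376) = 1/203 + 38376 = 7790329/203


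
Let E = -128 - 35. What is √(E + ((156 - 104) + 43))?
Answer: 2*I*√17 ≈ 8.2462*I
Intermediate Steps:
E = -163
√(E + ((156 - 104) + 43)) = √(-163 + ((156 - 104) + 43)) = √(-163 + (52 + 43)) = √(-163 + 95) = √(-68) = 2*I*√17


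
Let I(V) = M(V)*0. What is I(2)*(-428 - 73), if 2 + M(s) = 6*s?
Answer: 0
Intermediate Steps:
M(s) = -2 + 6*s
I(V) = 0 (I(V) = (-2 + 6*V)*0 = 0)
I(2)*(-428 - 73) = 0*(-428 - 73) = 0*(-501) = 0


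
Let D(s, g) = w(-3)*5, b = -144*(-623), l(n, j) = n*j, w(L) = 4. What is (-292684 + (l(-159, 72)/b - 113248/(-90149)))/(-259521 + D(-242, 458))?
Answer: 32875794942019/29148619538654 ≈ 1.1279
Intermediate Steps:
l(n, j) = j*n
b = 89712
D(s, g) = 20 (D(s, g) = 4*5 = 20)
(-292684 + (l(-159, 72)/b - 113248/(-90149)))/(-259521 + D(-242, 458)) = (-292684 + ((72*(-159))/89712 - 113248/(-90149)))/(-259521 + 20) = (-292684 + (-11448*1/89712 - 113248*(-1/90149)))/(-259501) = (-292684 + (-159/1246 + 113248/90149))*(-1/259501) = (-292684 + 126773317/112325654)*(-1/259501) = -32875794942019/112325654*(-1/259501) = 32875794942019/29148619538654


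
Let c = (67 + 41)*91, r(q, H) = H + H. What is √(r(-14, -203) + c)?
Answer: √9422 ≈ 97.067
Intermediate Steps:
r(q, H) = 2*H
c = 9828 (c = 108*91 = 9828)
√(r(-14, -203) + c) = √(2*(-203) + 9828) = √(-406 + 9828) = √9422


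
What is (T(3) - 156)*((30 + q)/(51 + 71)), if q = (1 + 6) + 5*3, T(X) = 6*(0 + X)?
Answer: -3588/61 ≈ -58.820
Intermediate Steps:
T(X) = 6*X
q = 22 (q = 7 + 15 = 22)
(T(3) - 156)*((30 + q)/(51 + 71)) = (6*3 - 156)*((30 + 22)/(51 + 71)) = (18 - 156)*(52/122) = -7176/122 = -138*26/61 = -3588/61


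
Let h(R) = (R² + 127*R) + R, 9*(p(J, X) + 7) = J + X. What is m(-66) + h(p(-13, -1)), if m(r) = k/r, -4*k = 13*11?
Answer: -661849/648 ≈ -1021.4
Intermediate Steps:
p(J, X) = -7 + J/9 + X/9 (p(J, X) = -7 + (J + X)/9 = -7 + (J/9 + X/9) = -7 + J/9 + X/9)
k = -143/4 (k = -13*11/4 = -¼*143 = -143/4 ≈ -35.750)
h(R) = R² + 128*R
m(r) = -143/(4*r)
m(-66) + h(p(-13, -1)) = -143/4/(-66) + (-7 + (⅑)*(-13) + (⅑)*(-1))*(128 + (-7 + (⅑)*(-13) + (⅑)*(-1))) = -143/4*(-1/66) + (-7 - 13/9 - ⅑)*(128 + (-7 - 13/9 - ⅑)) = 13/24 - 77*(128 - 77/9)/9 = 13/24 - 77/9*1075/9 = 13/24 - 82775/81 = -661849/648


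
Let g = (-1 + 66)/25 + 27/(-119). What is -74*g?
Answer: -104488/595 ≈ -175.61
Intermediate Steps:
g = 1412/595 (g = 65*(1/25) + 27*(-1/119) = 13/5 - 27/119 = 1412/595 ≈ 2.3731)
-74*g = -74*1412/595 = -104488/595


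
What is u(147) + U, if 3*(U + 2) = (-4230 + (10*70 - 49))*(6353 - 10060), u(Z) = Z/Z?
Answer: 4422450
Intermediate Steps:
u(Z) = 1
U = 4422449 (U = -2 + ((-4230 + (10*70 - 49))*(6353 - 10060))/3 = -2 + ((-4230 + (700 - 49))*(-3707))/3 = -2 + ((-4230 + 651)*(-3707))/3 = -2 + (-3579*(-3707))/3 = -2 + (⅓)*13267353 = -2 + 4422451 = 4422449)
u(147) + U = 1 + 4422449 = 4422450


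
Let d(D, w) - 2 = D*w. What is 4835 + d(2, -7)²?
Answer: 4979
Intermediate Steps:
d(D, w) = 2 + D*w
4835 + d(2, -7)² = 4835 + (2 + 2*(-7))² = 4835 + (2 - 14)² = 4835 + (-12)² = 4835 + 144 = 4979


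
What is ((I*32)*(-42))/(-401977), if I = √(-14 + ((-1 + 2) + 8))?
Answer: 1344*I*√5/401977 ≈ 0.0074762*I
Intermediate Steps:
I = I*√5 (I = √(-14 + (1 + 8)) = √(-14 + 9) = √(-5) = I*√5 ≈ 2.2361*I)
((I*32)*(-42))/(-401977) = (((I*√5)*32)*(-42))/(-401977) = ((32*I*√5)*(-42))*(-1/401977) = -1344*I*√5*(-1/401977) = 1344*I*√5/401977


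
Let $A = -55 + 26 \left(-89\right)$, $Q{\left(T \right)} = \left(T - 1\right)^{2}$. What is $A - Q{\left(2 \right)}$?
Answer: $-2370$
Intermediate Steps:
$Q{\left(T \right)} = \left(-1 + T\right)^{2}$
$A = -2369$ ($A = -55 - 2314 = -2369$)
$A - Q{\left(2 \right)} = -2369 - \left(-1 + 2\right)^{2} = -2369 - 1^{2} = -2369 - 1 = -2370$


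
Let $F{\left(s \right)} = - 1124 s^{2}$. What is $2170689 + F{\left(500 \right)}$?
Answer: $-278829311$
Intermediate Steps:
$2170689 + F{\left(500 \right)} = 2170689 - 1124 \cdot 500^{2} = 2170689 - 281000000 = -278829311$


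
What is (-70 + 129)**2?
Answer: 3481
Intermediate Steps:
(-70 + 129)**2 = 59**2 = 3481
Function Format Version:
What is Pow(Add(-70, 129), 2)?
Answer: 3481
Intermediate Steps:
Pow(Add(-70, 129), 2) = Pow(59, 2) = 3481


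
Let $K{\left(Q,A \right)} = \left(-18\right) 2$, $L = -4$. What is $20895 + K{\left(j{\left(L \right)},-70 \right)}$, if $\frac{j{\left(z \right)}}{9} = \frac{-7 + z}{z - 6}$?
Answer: $20859$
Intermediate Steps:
$j{\left(z \right)} = \frac{9 \left(-7 + z\right)}{-6 + z}$ ($j{\left(z \right)} = 9 \frac{-7 + z}{z - 6} = 9 \frac{-7 + z}{-6 + z} = \frac{9 \left(-7 + z\right)}{-6 + z}$)
$K{\left(Q,A \right)} = -36$
$20895 + K{\left(j{\left(L \right)},-70 \right)} = 20895 - 36 = 20859$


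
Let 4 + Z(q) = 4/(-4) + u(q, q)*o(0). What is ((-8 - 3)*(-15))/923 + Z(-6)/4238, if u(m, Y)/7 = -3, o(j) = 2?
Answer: 3881/23146 ≈ 0.16767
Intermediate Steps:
u(m, Y) = -21 (u(m, Y) = 7*(-3) = -21)
Z(q) = -47 (Z(q) = -4 + (4/(-4) - 21*2) = -4 + (4*(-1/4) - 42) = -4 + (-1 - 42) = -4 - 43 = -47)
((-8 - 3)*(-15))/923 + Z(-6)/4238 = ((-8 - 3)*(-15))/923 - 47/4238 = -11*(-15)*(1/923) - 47*1/4238 = 165*(1/923) - 47/4238 = 165/923 - 47/4238 = 3881/23146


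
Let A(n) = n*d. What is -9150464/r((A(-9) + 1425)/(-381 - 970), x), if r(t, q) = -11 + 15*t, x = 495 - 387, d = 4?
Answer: 772642304/2231 ≈ 3.4632e+5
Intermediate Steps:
A(n) = 4*n (A(n) = n*4 = 4*n)
x = 108
-9150464/r((A(-9) + 1425)/(-381 - 970), x) = -9150464/(-11 + 15*((4*(-9) + 1425)/(-381 - 970))) = -9150464/(-11 + 15*((-36 + 1425)/(-1351))) = -9150464/(-11 + 15*(1389*(-1/1351))) = -9150464/(-11 + 15*(-1389/1351)) = -9150464/(-11 - 20835/1351) = -9150464/(-35696/1351) = -9150464*(-1351/35696) = 772642304/2231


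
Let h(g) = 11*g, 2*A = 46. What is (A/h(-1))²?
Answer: 529/121 ≈ 4.3719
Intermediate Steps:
A = 23 (A = (½)*46 = 23)
(A/h(-1))² = (23/((11*(-1))))² = (23/(-11))² = (23*(-1/11))² = (-23/11)² = 529/121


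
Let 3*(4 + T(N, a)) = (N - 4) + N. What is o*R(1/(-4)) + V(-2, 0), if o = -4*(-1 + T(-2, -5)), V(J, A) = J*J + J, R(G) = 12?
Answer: 370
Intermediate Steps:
T(N, a) = -16/3 + 2*N/3 (T(N, a) = -4 + ((N - 4) + N)/3 = -4 + ((-4 + N) + N)/3 = -4 + (-4 + 2*N)/3 = -4 + (-4/3 + 2*N/3) = -16/3 + 2*N/3)
V(J, A) = J + J² (V(J, A) = J² + J = J + J²)
o = 92/3 (o = -4*(-1 + (-16/3 + (⅔)*(-2))) = -4*(-1 + (-16/3 - 4/3)) = -4*(-1 - 20/3) = -4*(-23/3) = 92/3 ≈ 30.667)
o*R(1/(-4)) + V(-2, 0) = (92/3)*12 - 2*(1 - 2) = 368 - 2*(-1) = 368 + 2 = 370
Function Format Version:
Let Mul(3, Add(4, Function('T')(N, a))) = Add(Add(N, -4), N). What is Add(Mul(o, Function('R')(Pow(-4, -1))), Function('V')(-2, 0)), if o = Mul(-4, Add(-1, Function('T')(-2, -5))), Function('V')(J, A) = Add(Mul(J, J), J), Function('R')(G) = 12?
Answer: 370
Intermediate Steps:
Function('T')(N, a) = Add(Rational(-16, 3), Mul(Rational(2, 3), N)) (Function('T')(N, a) = Add(-4, Mul(Rational(1, 3), Add(Add(N, -4), N))) = Add(-4, Mul(Rational(1, 3), Add(Add(-4, N), N))) = Add(-4, Mul(Rational(1, 3), Add(-4, Mul(2, N)))) = Add(-4, Add(Rational(-4, 3), Mul(Rational(2, 3), N))) = Add(Rational(-16, 3), Mul(Rational(2, 3), N)))
Function('V')(J, A) = Add(J, Pow(J, 2)) (Function('V')(J, A) = Add(Pow(J, 2), J) = Add(J, Pow(J, 2)))
o = Rational(92, 3) (o = Mul(-4, Add(-1, Add(Rational(-16, 3), Mul(Rational(2, 3), -2)))) = Mul(-4, Add(-1, Add(Rational(-16, 3), Rational(-4, 3)))) = Mul(-4, Add(-1, Rational(-20, 3))) = Mul(-4, Rational(-23, 3)) = Rational(92, 3) ≈ 30.667)
Add(Mul(o, Function('R')(Pow(-4, -1))), Function('V')(-2, 0)) = Add(Mul(Rational(92, 3), 12), Mul(-2, Add(1, -2))) = Add(368, Mul(-2, -1)) = Add(368, 2) = 370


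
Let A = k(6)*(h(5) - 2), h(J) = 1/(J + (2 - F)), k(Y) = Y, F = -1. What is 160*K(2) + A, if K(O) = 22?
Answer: 14035/4 ≈ 3508.8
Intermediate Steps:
h(J) = 1/(3 + J) (h(J) = 1/(J + (2 - 1*(-1))) = 1/(J + (2 + 1)) = 1/(J + 3) = 1/(3 + J))
A = -45/4 (A = 6*(1/(3 + 5) - 2) = 6*(1/8 - 2) = 6*(-15/8) = -45/4 ≈ -11.250)
160*K(2) + A = 160*22 - 45/4 = 3520 - 45/4 = 14035/4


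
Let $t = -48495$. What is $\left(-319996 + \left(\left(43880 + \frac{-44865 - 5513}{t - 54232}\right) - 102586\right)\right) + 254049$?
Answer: $- \frac{12805178353}{102727} \approx -1.2465 \cdot 10^{5}$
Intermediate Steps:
$\left(-319996 + \left(\left(43880 + \frac{-44865 - 5513}{t - 54232}\right) - 102586\right)\right) + 254049 = \left(-319996 - \left(58706 - \frac{-44865 - 5513}{-48495 - 54232}\right)\right) + 254049 = \left(-319996 - \left(58706 - \frac{50378}{102727}\right)\right) + 254049 = \left(-319996 + \left(\left(43880 - - \frac{50378}{102727}\right) - 102586\right)\right) + 254049 = \left(-319996 + \left(\left(43880 + \frac{50378}{102727}\right) - 102586\right)\right) + 254049 = \left(-319996 + \left(\frac{4507711138}{102727} - 102586\right)\right) + 254049 = \left(-319996 - \frac{6030640884}{102727}\right) + 254049 = - \frac{38902869976}{102727} + 254049 = - \frac{12805178353}{102727}$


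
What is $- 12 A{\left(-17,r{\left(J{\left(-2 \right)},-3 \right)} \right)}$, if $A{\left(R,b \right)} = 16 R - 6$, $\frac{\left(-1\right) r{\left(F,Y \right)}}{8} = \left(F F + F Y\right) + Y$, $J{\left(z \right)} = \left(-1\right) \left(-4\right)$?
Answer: $3336$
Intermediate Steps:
$J{\left(z \right)} = 4$
$r{\left(F,Y \right)} = - 8 Y - 8 F^{2} - 8 F Y$ ($r{\left(F,Y \right)} = - 8 \left(\left(F F + F Y\right) + Y\right) = - 8 \left(\left(F^{2} + F Y\right) + Y\right) = - 8 \left(Y + F^{2} + F Y\right) = - 8 Y - 8 F^{2} - 8 F Y$)
$A{\left(R,b \right)} = -6 + 16 R$
$- 12 A{\left(-17,r{\left(J{\left(-2 \right)},-3 \right)} \right)} = - 12 \left(-6 + 16 \left(-17\right)\right) = - 12 \left(-6 - 272\right) = \left(-12\right) \left(-278\right) = 3336$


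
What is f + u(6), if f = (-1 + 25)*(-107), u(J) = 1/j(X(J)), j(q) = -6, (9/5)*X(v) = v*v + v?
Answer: -15409/6 ≈ -2568.2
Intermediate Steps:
X(v) = 5*v/9 + 5*v²/9 (X(v) = 5*(v*v + v)/9 = 5*(v² + v)/9 = 5*(v + v²)/9 = 5*v/9 + 5*v²/9)
u(J) = -⅙ (u(J) = 1/(-6) = -⅙)
f = -2568 (f = 24*(-107) = -2568)
f + u(6) = -2568 - ⅙ = -15409/6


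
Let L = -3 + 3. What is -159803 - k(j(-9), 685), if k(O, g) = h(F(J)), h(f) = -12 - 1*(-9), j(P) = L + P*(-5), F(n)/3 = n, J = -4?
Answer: -159800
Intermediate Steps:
F(n) = 3*n
L = 0
j(P) = -5*P (j(P) = 0 + P*(-5) = 0 - 5*P = -5*P)
h(f) = -3 (h(f) = -12 + 9 = -3)
k(O, g) = -3
-159803 - k(j(-9), 685) = -159803 - 1*(-3) = -159803 + 3 = -159800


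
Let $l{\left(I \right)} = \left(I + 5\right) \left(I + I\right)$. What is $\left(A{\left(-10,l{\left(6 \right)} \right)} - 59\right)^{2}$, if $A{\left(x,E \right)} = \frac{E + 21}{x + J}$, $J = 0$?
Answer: $\frac{552049}{100} \approx 5520.5$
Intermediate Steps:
$l{\left(I \right)} = 2 I \left(5 + I\right)$ ($l{\left(I \right)} = \left(5 + I\right) 2 I = 2 I \left(5 + I\right)$)
$A{\left(x,E \right)} = \frac{21 + E}{x}$ ($A{\left(x,E \right)} = \frac{E + 21}{x + 0} = \frac{21 + E}{x}$)
$\left(A{\left(-10,l{\left(6 \right)} \right)} - 59\right)^{2} = \left(\frac{21 + 2 \cdot 6 \left(5 + 6\right)}{-10} - 59\right)^{2} = \left(- \frac{21 + 2 \cdot 6 \cdot 11}{10} - 59\right)^{2} = \left(- \frac{21 + 132}{10} - 59\right)^{2} = \left(\left(- \frac{1}{10}\right) 153 - 59\right)^{2} = \left(- \frac{153}{10} - 59\right)^{2} = \left(- \frac{743}{10}\right)^{2} = \frac{552049}{100}$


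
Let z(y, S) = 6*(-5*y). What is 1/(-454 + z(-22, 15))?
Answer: 1/206 ≈ 0.0048544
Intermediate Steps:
z(y, S) = -30*y
1/(-454 + z(-22, 15)) = 1/(-454 - 30*(-22)) = 1/(-454 + 660) = 1/206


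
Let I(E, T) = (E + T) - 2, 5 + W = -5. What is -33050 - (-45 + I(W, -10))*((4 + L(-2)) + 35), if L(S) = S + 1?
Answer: -30504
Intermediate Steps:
W = -10 (W = -5 - 5 = -10)
L(S) = 1 + S
I(E, T) = -2 + E + T
-33050 - (-45 + I(W, -10))*((4 + L(-2)) + 35) = -33050 - (-45 + (-2 - 10 - 10))*((4 + (1 - 2)) + 35) = -33050 - (-45 - 22)*((4 - 1) + 35) = -33050 - (-67)*(3 + 35) = -33050 - (-67)*38 = -33050 - 1*(-2546) = -33050 + 2546 = -30504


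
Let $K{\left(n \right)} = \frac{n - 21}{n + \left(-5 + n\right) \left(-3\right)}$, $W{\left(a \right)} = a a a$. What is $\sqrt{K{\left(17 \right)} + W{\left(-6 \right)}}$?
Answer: $\frac{10 i \sqrt{779}}{19} \approx 14.69 i$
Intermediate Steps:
$W{\left(a \right)} = a^{3}$ ($W{\left(a \right)} = a^{2} a = a^{3}$)
$K{\left(n \right)} = \frac{-21 + n}{15 - 2 n}$ ($K{\left(n \right)} = \frac{-21 + n}{n - \left(-15 + 3 n\right)} = \frac{-21 + n}{15 - 2 n}$)
$\sqrt{K{\left(17 \right)} + W{\left(-6 \right)}} = \sqrt{\frac{21 - 17}{-15 + 2 \cdot 17} + \left(-6\right)^{3}} = \sqrt{\frac{21 - 17}{-15 + 34} - 216} = \sqrt{\frac{1}{19} \cdot 4 - 216} = \sqrt{\frac{4}{19} - 216} = \sqrt{- \frac{4100}{19}} = \frac{10 i \sqrt{779}}{19}$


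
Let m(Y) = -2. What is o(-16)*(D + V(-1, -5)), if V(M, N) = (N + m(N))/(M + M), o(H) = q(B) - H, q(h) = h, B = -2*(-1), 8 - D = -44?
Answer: 999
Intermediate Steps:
D = 52 (D = 8 - 1*(-44) = 8 + 44 = 52)
B = 2
o(H) = 2 - H
V(M, N) = (-2 + N)/(2*M) (V(M, N) = (N - 2)/(M + M) = (-2 + N)/((2*M)) = (-2 + N)*(1/(2*M)) = (-2 + N)/(2*M))
o(-16)*(D + V(-1, -5)) = (2 - 1*(-16))*(52 + (1/2)*(-2 - 5)/(-1)) = (2 + 16)*(52 + (1/2)*(-1)*(-7)) = 18*(52 + 7/2) = 18*(111/2) = 999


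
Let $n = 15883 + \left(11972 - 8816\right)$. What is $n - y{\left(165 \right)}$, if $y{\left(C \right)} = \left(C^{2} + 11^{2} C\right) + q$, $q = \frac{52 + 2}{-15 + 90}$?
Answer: $- \frac{703793}{25} \approx -28152.0$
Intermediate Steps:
$n = 19039$ ($n = 15883 + \left(11972 - 8816\right) = 15883 + 3156 = 19039$)
$q = \frac{18}{25}$ ($q = \frac{54}{75} = 54 \cdot \frac{1}{75} = \frac{18}{25} \approx 0.72$)
$y{\left(C \right)} = \frac{18}{25} + C^{2} + 121 C$ ($y{\left(C \right)} = \left(C^{2} + 11^{2} C\right) + \frac{18}{25} = \left(C^{2} + 121 C\right) + \frac{18}{25} = \frac{18}{25} + C^{2} + 121 C$)
$n - y{\left(165 \right)} = 19039 - \left(\frac{18}{25} + 165^{2} + 121 \cdot 165\right) = 19039 - \left(\frac{18}{25} + 27225 + 19965\right) = 19039 - \frac{1179768}{25} = - \frac{703793}{25}$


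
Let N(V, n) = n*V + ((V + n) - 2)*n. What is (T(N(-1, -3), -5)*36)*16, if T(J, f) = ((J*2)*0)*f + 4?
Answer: 2304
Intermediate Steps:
N(V, n) = V*n + n*(-2 + V + n) (N(V, n) = V*n + (-2 + V + n)*n = V*n + n*(-2 + V + n))
T(J, f) = 4 (T(J, f) = ((2*J)*0)*f + 4 = 0*f + 4 = 0 + 4 = 4)
(T(N(-1, -3), -5)*36)*16 = (4*36)*16 = 144*16 = 2304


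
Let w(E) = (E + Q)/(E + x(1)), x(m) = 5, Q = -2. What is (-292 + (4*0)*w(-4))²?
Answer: 85264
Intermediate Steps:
w(E) = (-2 + E)/(5 + E) (w(E) = (E - 2)/(E + 5) = (-2 + E)/(5 + E))
(-292 + (4*0)*w(-4))² = (-292 + (4*0)*((-2 - 4)/(5 - 4)))² = (-292 + 0*(-6/1))² = (-292 + 0*(1*(-6)))² = (-292 + 0*(-6))² = (-292 + 0)² = (-292)² = 85264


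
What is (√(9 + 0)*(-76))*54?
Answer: -12312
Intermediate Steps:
(√(9 + 0)*(-76))*54 = (√9*(-76))*54 = (3*(-76))*54 = -228*54 = -12312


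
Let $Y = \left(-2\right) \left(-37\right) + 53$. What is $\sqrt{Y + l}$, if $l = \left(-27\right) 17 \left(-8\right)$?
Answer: $\sqrt{3799} \approx 61.636$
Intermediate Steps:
$Y = 127$ ($Y = 74 + 53 = 127$)
$l = 3672$ ($l = \left(-459\right) \left(-8\right) = 3672$)
$\sqrt{Y + l} = \sqrt{127 + 3672} = \sqrt{3799}$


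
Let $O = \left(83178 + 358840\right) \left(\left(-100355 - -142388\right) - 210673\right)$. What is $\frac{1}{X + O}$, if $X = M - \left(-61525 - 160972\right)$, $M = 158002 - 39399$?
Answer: $- \frac{1}{74541574420} \approx -1.3415 \cdot 10^{-11}$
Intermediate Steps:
$M = 118603$ ($M = 158002 - 39399 = 118603$)
$X = 341100$ ($X = 118603 - \left(-61525 - 160972\right) = 118603 - -222497 = 118603 + 222497 = 341100$)
$O = -74541915520$ ($O = 442018 \left(\left(-100355 + 142388\right) - 210673\right) = 442018 \left(42033 - 210673\right) = 442018 \left(-168640\right) = -74541915520$)
$\frac{1}{X + O} = \frac{1}{341100 - 74541915520} = \frac{1}{-74541574420} = - \frac{1}{74541574420}$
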